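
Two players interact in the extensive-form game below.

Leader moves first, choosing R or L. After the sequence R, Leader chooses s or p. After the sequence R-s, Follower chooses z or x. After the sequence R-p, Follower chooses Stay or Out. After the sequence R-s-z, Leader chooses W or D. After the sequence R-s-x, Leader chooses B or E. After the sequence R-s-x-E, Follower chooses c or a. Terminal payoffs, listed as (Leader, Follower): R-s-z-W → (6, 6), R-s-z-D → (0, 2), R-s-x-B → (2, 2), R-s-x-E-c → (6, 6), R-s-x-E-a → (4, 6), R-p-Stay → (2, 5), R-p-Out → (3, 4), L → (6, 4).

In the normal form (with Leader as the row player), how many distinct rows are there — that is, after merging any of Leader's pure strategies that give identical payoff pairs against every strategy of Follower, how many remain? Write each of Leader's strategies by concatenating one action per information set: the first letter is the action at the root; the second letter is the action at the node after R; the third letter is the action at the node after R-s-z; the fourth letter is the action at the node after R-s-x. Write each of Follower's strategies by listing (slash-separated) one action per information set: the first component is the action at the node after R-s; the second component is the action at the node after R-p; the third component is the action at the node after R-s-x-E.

Leader has 16 pure strategies: RsWB, RsWE, RsDB, RsDE, RpWB, RpWE, RpDB, RpDE, LsWB, LsWE, LsDB, LsDE, LpWB, LpWE, LpDB, LpDE. Columns: z/Stay/c, z/Stay/a, z/Out/c, z/Out/a, x/Stay/c, x/Stay/a, x/Out/c, x/Out/a.
{RsWB} → row (6,6) (6,6) (6,6) (6,6) (2,2) (2,2) (2,2) (2,2)
{RsWE} → row (6,6) (6,6) (6,6) (6,6) (6,6) (4,6) (6,6) (4,6)
{RsDB} → row (0,2) (0,2) (0,2) (0,2) (2,2) (2,2) (2,2) (2,2)
{RsDE} → row (0,2) (0,2) (0,2) (0,2) (6,6) (4,6) (6,6) (4,6)
{RpWB, RpWE, RpDB, RpDE} → row (2,5) (2,5) (3,4) (3,4) (2,5) (2,5) (3,4) (3,4)
{LsWB, LsWE, LsDB, LsDE, LpWB, LpWE, LpDB, LpDE} → row (6,4) (6,4) (6,4) (6,4) (6,4) (6,4) (6,4) (6,4)
That's 6 distinct rows out of 16 strategies.

6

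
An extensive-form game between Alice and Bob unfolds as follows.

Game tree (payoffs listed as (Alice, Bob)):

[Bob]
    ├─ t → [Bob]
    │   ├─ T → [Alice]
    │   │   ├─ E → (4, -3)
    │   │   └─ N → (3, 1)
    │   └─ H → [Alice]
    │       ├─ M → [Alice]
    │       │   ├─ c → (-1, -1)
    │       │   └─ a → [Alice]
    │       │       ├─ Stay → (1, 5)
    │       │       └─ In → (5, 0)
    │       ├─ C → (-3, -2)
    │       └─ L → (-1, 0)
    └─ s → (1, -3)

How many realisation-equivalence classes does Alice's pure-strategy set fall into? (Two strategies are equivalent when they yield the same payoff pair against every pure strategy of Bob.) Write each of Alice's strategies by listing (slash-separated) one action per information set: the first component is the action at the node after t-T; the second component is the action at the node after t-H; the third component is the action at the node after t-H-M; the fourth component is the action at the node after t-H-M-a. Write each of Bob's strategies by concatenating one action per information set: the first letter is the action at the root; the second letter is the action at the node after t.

10

Alice has 24 pure strategies: E/M/c/Stay, E/M/c/In, E/M/a/Stay, E/M/a/In, E/C/c/Stay, E/C/c/In, E/C/a/Stay, E/C/a/In, E/L/c/Stay, E/L/c/In, E/L/a/Stay, E/L/a/In, N/M/c/Stay, N/M/c/In, N/M/a/Stay, N/M/a/In, N/C/c/Stay, N/C/c/In, N/C/a/Stay, N/C/a/In, N/L/c/Stay, N/L/c/In, N/L/a/Stay, N/L/a/In. Columns: tT, tH, sT, sH.
{E/M/c/Stay, E/M/c/In} → row (4,-3) (-1,-1) (1,-3) (1,-3)
{E/M/a/Stay} → row (4,-3) (1,5) (1,-3) (1,-3)
{E/M/a/In} → row (4,-3) (5,0) (1,-3) (1,-3)
{E/C/c/Stay, E/C/c/In, E/C/a/Stay, E/C/a/In} → row (4,-3) (-3,-2) (1,-3) (1,-3)
{E/L/c/Stay, E/L/c/In, E/L/a/Stay, E/L/a/In} → row (4,-3) (-1,0) (1,-3) (1,-3)
{N/M/c/Stay, N/M/c/In} → row (3,1) (-1,-1) (1,-3) (1,-3)
{N/M/a/Stay} → row (3,1) (1,5) (1,-3) (1,-3)
{N/M/a/In} → row (3,1) (5,0) (1,-3) (1,-3)
{N/C/c/Stay, N/C/c/In, N/C/a/Stay, N/C/a/In} → row (3,1) (-3,-2) (1,-3) (1,-3)
{N/L/c/Stay, N/L/c/In, N/L/a/Stay, N/L/a/In} → row (3,1) (-1,0) (1,-3) (1,-3)
That's 10 distinct rows out of 24 strategies.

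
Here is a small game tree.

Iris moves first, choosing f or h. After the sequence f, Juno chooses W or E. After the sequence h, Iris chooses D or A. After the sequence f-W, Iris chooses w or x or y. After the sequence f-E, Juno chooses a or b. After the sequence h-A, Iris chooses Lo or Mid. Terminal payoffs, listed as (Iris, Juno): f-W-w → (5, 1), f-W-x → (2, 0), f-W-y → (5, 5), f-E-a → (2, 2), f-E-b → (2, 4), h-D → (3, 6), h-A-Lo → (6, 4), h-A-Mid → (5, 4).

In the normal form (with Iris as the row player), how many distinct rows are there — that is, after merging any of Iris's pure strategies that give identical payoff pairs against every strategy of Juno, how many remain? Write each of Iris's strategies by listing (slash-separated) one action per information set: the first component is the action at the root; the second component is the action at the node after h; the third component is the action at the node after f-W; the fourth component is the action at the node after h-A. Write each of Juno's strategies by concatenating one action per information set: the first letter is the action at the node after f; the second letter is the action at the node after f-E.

6

Iris has 24 pure strategies: f/D/w/Lo, f/D/w/Mid, f/D/x/Lo, f/D/x/Mid, f/D/y/Lo, f/D/y/Mid, f/A/w/Lo, f/A/w/Mid, f/A/x/Lo, f/A/x/Mid, f/A/y/Lo, f/A/y/Mid, h/D/w/Lo, h/D/w/Mid, h/D/x/Lo, h/D/x/Mid, h/D/y/Lo, h/D/y/Mid, h/A/w/Lo, h/A/w/Mid, h/A/x/Lo, h/A/x/Mid, h/A/y/Lo, h/A/y/Mid. Columns: Wa, Wb, Ea, Eb.
{f/D/w/Lo, f/D/w/Mid, f/A/w/Lo, f/A/w/Mid} → row (5,1) (5,1) (2,2) (2,4)
{f/D/x/Lo, f/D/x/Mid, f/A/x/Lo, f/A/x/Mid} → row (2,0) (2,0) (2,2) (2,4)
{f/D/y/Lo, f/D/y/Mid, f/A/y/Lo, f/A/y/Mid} → row (5,5) (5,5) (2,2) (2,4)
{h/D/w/Lo, h/D/w/Mid, h/D/x/Lo, h/D/x/Mid, h/D/y/Lo, h/D/y/Mid} → row (3,6) (3,6) (3,6) (3,6)
{h/A/w/Lo, h/A/x/Lo, h/A/y/Lo} → row (6,4) (6,4) (6,4) (6,4)
{h/A/w/Mid, h/A/x/Mid, h/A/y/Mid} → row (5,4) (5,4) (5,4) (5,4)
That's 6 distinct rows out of 24 strategies.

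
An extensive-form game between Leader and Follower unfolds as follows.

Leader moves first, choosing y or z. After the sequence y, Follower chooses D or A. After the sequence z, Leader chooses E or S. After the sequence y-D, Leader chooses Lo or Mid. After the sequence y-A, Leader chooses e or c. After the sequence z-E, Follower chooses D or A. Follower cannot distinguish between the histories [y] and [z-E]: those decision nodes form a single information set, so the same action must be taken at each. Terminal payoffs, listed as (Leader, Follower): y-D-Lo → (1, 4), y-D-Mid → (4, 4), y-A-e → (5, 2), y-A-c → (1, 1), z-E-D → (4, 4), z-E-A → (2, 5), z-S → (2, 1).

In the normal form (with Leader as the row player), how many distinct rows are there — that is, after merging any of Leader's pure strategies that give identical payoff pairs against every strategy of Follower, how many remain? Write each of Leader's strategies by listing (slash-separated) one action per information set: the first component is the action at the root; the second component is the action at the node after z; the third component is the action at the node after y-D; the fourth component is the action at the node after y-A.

6

Leader has 16 pure strategies: y/E/Lo/e, y/E/Lo/c, y/E/Mid/e, y/E/Mid/c, y/S/Lo/e, y/S/Lo/c, y/S/Mid/e, y/S/Mid/c, z/E/Lo/e, z/E/Lo/c, z/E/Mid/e, z/E/Mid/c, z/S/Lo/e, z/S/Lo/c, z/S/Mid/e, z/S/Mid/c. Columns: D, A.
{y/E/Lo/e, y/S/Lo/e} → row (1,4) (5,2)
{y/E/Lo/c, y/S/Lo/c} → row (1,4) (1,1)
{y/E/Mid/e, y/S/Mid/e} → row (4,4) (5,2)
{y/E/Mid/c, y/S/Mid/c} → row (4,4) (1,1)
{z/E/Lo/e, z/E/Lo/c, z/E/Mid/e, z/E/Mid/c} → row (4,4) (2,5)
{z/S/Lo/e, z/S/Lo/c, z/S/Mid/e, z/S/Mid/c} → row (2,1) (2,1)
That's 6 distinct rows out of 16 strategies.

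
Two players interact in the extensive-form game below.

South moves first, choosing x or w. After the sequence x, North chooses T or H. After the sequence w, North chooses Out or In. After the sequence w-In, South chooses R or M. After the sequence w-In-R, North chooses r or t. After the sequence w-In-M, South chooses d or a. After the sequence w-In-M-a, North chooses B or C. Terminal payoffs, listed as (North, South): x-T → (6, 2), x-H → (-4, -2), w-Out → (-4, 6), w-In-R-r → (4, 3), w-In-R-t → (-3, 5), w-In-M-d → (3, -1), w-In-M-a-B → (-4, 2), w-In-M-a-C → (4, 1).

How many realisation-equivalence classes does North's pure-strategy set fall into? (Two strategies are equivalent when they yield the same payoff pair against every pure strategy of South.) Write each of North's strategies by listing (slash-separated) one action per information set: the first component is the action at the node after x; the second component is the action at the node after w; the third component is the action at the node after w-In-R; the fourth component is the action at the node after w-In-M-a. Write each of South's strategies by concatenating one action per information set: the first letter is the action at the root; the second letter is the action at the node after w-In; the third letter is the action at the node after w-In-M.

North has 16 pure strategies: T/Out/r/B, T/Out/r/C, T/Out/t/B, T/Out/t/C, T/In/r/B, T/In/r/C, T/In/t/B, T/In/t/C, H/Out/r/B, H/Out/r/C, H/Out/t/B, H/Out/t/C, H/In/r/B, H/In/r/C, H/In/t/B, H/In/t/C. Columns: xRd, xRa, xMd, xMa, wRd, wRa, wMd, wMa.
{T/Out/r/B, T/Out/r/C, T/Out/t/B, T/Out/t/C} → row (6,2) (6,2) (6,2) (6,2) (-4,6) (-4,6) (-4,6) (-4,6)
{T/In/r/B} → row (6,2) (6,2) (6,2) (6,2) (4,3) (4,3) (3,-1) (-4,2)
{T/In/r/C} → row (6,2) (6,2) (6,2) (6,2) (4,3) (4,3) (3,-1) (4,1)
{T/In/t/B} → row (6,2) (6,2) (6,2) (6,2) (-3,5) (-3,5) (3,-1) (-4,2)
{T/In/t/C} → row (6,2) (6,2) (6,2) (6,2) (-3,5) (-3,5) (3,-1) (4,1)
{H/Out/r/B, H/Out/r/C, H/Out/t/B, H/Out/t/C} → row (-4,-2) (-4,-2) (-4,-2) (-4,-2) (-4,6) (-4,6) (-4,6) (-4,6)
{H/In/r/B} → row (-4,-2) (-4,-2) (-4,-2) (-4,-2) (4,3) (4,3) (3,-1) (-4,2)
{H/In/r/C} → row (-4,-2) (-4,-2) (-4,-2) (-4,-2) (4,3) (4,3) (3,-1) (4,1)
{H/In/t/B} → row (-4,-2) (-4,-2) (-4,-2) (-4,-2) (-3,5) (-3,5) (3,-1) (-4,2)
{H/In/t/C} → row (-4,-2) (-4,-2) (-4,-2) (-4,-2) (-3,5) (-3,5) (3,-1) (4,1)
That's 10 distinct rows out of 16 strategies.

10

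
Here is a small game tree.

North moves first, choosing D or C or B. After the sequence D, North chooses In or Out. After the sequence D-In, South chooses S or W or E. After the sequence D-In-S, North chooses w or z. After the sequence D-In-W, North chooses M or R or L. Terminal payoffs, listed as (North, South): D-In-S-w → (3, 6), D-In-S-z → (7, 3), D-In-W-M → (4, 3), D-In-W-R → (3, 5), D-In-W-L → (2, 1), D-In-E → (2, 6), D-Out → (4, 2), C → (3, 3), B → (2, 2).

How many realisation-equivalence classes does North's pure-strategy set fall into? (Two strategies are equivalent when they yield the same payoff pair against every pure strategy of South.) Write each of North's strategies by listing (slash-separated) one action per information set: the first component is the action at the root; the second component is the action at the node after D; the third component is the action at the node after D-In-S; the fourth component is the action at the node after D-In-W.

North has 36 pure strategies: D/In/w/M, D/In/w/R, D/In/w/L, D/In/z/M, D/In/z/R, D/In/z/L, D/Out/w/M, D/Out/w/R, D/Out/w/L, D/Out/z/M, D/Out/z/R, D/Out/z/L, C/In/w/M, C/In/w/R, C/In/w/L, C/In/z/M, C/In/z/R, C/In/z/L, C/Out/w/M, C/Out/w/R, C/Out/w/L, C/Out/z/M, C/Out/z/R, C/Out/z/L, B/In/w/M, B/In/w/R, B/In/w/L, B/In/z/M, B/In/z/R, B/In/z/L, B/Out/w/M, B/Out/w/R, B/Out/w/L, B/Out/z/M, B/Out/z/R, B/Out/z/L. Columns: S, W, E.
{D/In/w/M} → row (3,6) (4,3) (2,6)
{D/In/w/R} → row (3,6) (3,5) (2,6)
{D/In/w/L} → row (3,6) (2,1) (2,6)
{D/In/z/M} → row (7,3) (4,3) (2,6)
{D/In/z/R} → row (7,3) (3,5) (2,6)
{D/In/z/L} → row (7,3) (2,1) (2,6)
{D/Out/w/M, D/Out/w/R, D/Out/w/L, D/Out/z/M, D/Out/z/R, D/Out/z/L} → row (4,2) (4,2) (4,2)
{C/In/w/M, C/In/w/R, C/In/w/L, C/In/z/M, C/In/z/R, C/In/z/L, C/Out/w/M, C/Out/w/R, C/Out/w/L, C/Out/z/M, C/Out/z/R, C/Out/z/L} → row (3,3) (3,3) (3,3)
{B/In/w/M, B/In/w/R, B/In/w/L, B/In/z/M, B/In/z/R, B/In/z/L, B/Out/w/M, B/Out/w/R, B/Out/w/L, B/Out/z/M, B/Out/z/R, B/Out/z/L} → row (2,2) (2,2) (2,2)
That's 9 distinct rows out of 36 strategies.

9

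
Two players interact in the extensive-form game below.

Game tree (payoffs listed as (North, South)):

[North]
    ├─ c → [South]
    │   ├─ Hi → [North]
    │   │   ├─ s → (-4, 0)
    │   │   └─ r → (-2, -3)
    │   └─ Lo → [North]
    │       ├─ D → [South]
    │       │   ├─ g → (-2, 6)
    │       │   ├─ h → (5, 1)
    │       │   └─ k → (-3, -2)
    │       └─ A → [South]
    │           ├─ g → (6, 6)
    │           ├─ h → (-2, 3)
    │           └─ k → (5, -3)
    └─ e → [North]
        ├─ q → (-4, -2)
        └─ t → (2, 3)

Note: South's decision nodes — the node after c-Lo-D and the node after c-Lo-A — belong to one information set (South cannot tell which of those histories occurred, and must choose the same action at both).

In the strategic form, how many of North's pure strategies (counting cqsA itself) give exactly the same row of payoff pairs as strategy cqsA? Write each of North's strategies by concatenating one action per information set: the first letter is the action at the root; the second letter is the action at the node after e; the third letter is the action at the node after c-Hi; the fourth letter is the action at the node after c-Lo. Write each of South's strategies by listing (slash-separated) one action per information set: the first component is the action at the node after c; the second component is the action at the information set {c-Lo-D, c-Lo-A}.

Row for cqsA (columns Hi/g, Hi/h, Hi/k, Lo/g, Lo/h, Lo/k): (-4,0) (-4,0) (-4,0) (6,6) (-2,3) (5,-3).
Under cqsA, North's choice at the node after e can never be reached regardless of what South does, so varying those choices leaves every outcome unchanged.
Holding the reachable choices fixed and varying the unreachable one freely already gives 2 equivalent strategies.
No other strategy reproduces this row, so those 2 are the full class: cqsA, ctsA.

2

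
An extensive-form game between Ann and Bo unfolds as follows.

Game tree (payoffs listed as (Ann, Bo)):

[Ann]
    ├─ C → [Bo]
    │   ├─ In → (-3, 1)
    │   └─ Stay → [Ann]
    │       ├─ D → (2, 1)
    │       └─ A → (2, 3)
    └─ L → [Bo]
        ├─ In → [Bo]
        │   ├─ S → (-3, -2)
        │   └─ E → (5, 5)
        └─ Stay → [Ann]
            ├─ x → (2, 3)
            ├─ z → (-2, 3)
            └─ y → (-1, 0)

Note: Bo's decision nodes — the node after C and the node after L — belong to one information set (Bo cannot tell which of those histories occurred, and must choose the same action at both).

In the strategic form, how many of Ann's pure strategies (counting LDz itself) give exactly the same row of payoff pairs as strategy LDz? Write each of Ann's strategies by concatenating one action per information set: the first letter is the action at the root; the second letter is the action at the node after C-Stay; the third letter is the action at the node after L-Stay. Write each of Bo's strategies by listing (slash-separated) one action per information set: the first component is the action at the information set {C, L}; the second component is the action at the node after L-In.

Row for LDz (columns In/S, In/E, Stay/S, Stay/E): (-3,-2) (5,5) (-2,3) (-2,3).
Under LDz, Ann's choice at the node after C-Stay can never be reached regardless of what Bo does, so varying those choices leaves every outcome unchanged.
Holding the reachable choices fixed and varying the unreachable one freely already gives 2 equivalent strategies.
No other strategy reproduces this row, so those 2 are the full class: LDz, LAz.

2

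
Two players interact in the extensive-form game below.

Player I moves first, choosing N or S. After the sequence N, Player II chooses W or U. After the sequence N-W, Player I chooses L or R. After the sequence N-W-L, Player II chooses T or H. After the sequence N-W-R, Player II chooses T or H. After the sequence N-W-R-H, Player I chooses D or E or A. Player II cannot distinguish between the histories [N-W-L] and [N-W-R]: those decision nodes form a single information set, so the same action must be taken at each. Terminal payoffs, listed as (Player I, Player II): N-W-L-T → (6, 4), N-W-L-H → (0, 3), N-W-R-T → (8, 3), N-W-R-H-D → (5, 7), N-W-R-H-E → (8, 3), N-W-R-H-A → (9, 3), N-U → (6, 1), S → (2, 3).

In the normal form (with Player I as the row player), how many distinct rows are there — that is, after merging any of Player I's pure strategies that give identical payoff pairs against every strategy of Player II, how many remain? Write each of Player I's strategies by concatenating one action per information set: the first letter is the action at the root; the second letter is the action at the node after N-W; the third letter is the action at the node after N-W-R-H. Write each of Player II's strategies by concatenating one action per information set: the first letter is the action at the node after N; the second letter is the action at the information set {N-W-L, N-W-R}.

5

Player I has 12 pure strategies: NLD, NLE, NLA, NRD, NRE, NRA, SLD, SLE, SLA, SRD, SRE, SRA. Columns: WT, WH, UT, UH.
{NLD, NLE, NLA} → row (6,4) (0,3) (6,1) (6,1)
{NRD} → row (8,3) (5,7) (6,1) (6,1)
{NRE} → row (8,3) (8,3) (6,1) (6,1)
{NRA} → row (8,3) (9,3) (6,1) (6,1)
{SLD, SLE, SLA, SRD, SRE, SRA} → row (2,3) (2,3) (2,3) (2,3)
That's 5 distinct rows out of 12 strategies.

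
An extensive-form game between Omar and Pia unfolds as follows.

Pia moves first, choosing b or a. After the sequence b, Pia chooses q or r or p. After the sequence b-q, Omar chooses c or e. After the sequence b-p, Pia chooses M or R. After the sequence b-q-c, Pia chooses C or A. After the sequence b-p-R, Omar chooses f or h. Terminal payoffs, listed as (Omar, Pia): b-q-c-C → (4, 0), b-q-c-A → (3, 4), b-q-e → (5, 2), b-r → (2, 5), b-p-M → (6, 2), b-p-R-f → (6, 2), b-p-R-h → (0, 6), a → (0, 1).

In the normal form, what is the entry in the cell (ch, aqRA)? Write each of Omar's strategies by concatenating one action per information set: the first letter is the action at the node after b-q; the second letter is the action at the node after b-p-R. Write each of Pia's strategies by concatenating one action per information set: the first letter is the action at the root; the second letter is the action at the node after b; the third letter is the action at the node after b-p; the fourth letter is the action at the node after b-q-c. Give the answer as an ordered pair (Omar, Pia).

Trace the play path from the root:
  Pia plays a
→ terminal payoff (0, 1).
(Omar's choice at the node after b-q is never reached on this path, so it doesn't affect the outcome.)

(0, 1)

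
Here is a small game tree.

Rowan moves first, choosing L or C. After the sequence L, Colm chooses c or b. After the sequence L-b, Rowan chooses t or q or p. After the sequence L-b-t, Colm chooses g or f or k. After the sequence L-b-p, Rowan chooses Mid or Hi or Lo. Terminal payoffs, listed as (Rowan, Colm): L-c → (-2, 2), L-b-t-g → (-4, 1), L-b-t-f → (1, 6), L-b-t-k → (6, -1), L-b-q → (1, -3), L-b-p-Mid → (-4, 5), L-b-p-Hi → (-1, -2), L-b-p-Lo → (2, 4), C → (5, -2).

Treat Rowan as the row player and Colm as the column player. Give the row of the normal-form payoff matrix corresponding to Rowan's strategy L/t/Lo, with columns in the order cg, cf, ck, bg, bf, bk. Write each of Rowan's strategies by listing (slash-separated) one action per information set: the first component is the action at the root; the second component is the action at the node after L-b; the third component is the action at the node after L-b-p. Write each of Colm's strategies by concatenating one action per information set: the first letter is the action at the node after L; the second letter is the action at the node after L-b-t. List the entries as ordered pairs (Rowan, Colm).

(-2,2) (-2,2) (-2,2) (-4,1) (1,6) (6,-1)

vs cg: Rowan plays L → Colm plays c at [L] → (-2, 2)
vs cf: Rowan plays L → Colm plays c at [L] → (-2, 2)
vs ck: Rowan plays L → Colm plays c at [L] → (-2, 2)
vs bg: Rowan plays L → Colm plays b at [L] → Rowan plays t at [L-b] → Colm plays g at [L-b-t] → (-4, 1)
vs bf: Rowan plays L → Colm plays b at [L] → Rowan plays t at [L-b] → Colm plays f at [L-b-t] → (1, 6)
vs bk: Rowan plays L → Colm plays b at [L] → Rowan plays t at [L-b] → Colm plays k at [L-b-t] → (6, -1)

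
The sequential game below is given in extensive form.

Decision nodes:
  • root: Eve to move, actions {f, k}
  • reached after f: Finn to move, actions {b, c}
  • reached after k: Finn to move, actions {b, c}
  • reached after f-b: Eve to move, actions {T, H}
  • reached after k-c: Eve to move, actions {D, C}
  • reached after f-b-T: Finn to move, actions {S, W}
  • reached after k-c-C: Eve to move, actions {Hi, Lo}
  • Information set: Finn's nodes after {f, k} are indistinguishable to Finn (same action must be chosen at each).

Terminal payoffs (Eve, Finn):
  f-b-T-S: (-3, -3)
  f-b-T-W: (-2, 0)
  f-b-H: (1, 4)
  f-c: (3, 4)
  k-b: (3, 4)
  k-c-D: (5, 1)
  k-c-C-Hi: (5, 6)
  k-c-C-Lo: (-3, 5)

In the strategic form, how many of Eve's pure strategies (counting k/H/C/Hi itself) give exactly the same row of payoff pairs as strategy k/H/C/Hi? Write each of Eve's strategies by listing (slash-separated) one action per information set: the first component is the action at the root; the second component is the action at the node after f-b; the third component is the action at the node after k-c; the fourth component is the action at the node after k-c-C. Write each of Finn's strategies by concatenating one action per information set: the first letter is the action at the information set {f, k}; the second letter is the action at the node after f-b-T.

Row for k/H/C/Hi (columns bS, bW, cS, cW): (3,4) (3,4) (5,6) (5,6).
Under k/H/C/Hi, Eve's choice at the node after f-b can never be reached regardless of what Finn does, so varying those choices leaves every outcome unchanged.
Holding the reachable choices fixed and varying the unreachable one freely already gives 2 equivalent strategies.
No other strategy reproduces this row, so those 2 are the full class: k/T/C/Hi, k/H/C/Hi.

2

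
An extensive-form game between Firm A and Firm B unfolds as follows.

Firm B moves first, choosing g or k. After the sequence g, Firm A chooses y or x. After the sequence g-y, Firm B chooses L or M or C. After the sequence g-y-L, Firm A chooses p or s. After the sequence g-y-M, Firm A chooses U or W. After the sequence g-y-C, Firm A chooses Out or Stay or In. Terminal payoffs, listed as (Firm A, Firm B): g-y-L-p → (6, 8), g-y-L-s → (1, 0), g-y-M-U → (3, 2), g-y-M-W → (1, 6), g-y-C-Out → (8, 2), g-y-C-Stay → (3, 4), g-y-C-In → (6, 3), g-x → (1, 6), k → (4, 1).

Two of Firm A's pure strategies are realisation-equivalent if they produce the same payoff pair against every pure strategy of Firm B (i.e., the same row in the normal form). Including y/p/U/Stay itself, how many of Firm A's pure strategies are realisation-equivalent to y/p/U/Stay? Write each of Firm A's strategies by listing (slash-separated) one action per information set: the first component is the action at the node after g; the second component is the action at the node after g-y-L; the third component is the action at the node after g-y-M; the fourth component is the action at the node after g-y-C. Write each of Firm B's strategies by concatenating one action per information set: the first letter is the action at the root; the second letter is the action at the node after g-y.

1

Row for y/p/U/Stay (columns gL, gM, gC, kL, kM, kC): (6,8) (3,2) (3,4) (4,1) (4,1) (4,1).
Every one of Firm A's information sets is on the play path for some reply by Firm B when Firm A follows y/p/U/Stay.
Changing the action at any of them therefore changes at least one column, so only y/p/U/Stay itself gives this row.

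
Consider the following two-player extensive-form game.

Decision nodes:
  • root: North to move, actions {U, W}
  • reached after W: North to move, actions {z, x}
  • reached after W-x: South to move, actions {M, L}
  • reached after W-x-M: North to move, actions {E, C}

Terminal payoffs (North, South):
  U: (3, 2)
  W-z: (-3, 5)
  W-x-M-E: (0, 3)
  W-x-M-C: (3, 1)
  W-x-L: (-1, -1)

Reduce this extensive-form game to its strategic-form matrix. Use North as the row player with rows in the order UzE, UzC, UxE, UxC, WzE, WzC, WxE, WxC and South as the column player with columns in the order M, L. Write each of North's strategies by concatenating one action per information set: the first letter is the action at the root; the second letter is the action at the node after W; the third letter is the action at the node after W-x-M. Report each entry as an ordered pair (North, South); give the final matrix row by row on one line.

Row UzE: M→(3,2), L→(3,2)
Row UzC: M→(3,2), L→(3,2)
Row UxE: M→(3,2), L→(3,2)
Row UxC: M→(3,2), L→(3,2)
Row WzE: M→(-3,5), L→(-3,5)
Row WzC: M→(-3,5), L→(-3,5)
Row WxE: M→(0,3), L→(-1,-1)
Row WxC: M→(3,1), L→(-1,-1)

UzE: (3,2) (3,2) | UzC: (3,2) (3,2) | UxE: (3,2) (3,2) | UxC: (3,2) (3,2) | WzE: (-3,5) (-3,5) | WzC: (-3,5) (-3,5) | WxE: (0,3) (-1,-1) | WxC: (3,1) (-1,-1)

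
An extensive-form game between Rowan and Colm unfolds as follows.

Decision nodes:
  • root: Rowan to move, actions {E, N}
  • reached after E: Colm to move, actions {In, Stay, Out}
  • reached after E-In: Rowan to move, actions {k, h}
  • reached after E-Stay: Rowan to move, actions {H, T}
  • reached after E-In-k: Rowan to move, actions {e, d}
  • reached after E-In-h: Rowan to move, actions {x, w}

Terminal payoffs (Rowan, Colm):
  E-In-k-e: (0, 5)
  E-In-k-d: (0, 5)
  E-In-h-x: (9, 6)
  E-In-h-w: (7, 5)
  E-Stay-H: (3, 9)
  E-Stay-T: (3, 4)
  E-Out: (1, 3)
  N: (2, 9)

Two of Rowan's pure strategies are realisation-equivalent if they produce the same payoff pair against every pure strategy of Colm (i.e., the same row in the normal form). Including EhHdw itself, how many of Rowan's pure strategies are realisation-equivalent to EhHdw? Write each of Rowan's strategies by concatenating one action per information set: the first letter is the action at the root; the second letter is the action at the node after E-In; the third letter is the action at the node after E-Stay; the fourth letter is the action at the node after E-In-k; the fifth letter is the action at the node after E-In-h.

Row for EhHdw (columns In, Stay, Out): (7,5) (3,9) (1,3).
Under EhHdw, Rowan's choice at the node after E-In-k can never be reached regardless of what Colm does, so varying those choices leaves every outcome unchanged.
Holding the reachable choices fixed and varying the unreachable one freely already gives 2 equivalent strategies.
No other strategy reproduces this row, so those 2 are the full class: EhHew, EhHdw.

2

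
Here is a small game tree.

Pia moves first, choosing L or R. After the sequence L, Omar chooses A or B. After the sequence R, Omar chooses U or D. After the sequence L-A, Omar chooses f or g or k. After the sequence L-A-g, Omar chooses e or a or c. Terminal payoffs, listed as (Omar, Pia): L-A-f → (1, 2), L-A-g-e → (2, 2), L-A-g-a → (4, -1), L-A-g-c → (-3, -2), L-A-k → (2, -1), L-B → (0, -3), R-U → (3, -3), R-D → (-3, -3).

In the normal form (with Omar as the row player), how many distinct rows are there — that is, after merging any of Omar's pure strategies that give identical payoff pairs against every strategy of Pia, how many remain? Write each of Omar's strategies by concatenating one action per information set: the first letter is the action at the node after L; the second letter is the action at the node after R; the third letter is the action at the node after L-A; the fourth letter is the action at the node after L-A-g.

Omar has 36 pure strategies: AUfe, AUfa, AUfc, AUge, AUga, AUgc, AUke, AUka, AUkc, ADfe, ADfa, ADfc, ADge, ADga, ADgc, ADke, ADka, ADkc, BUfe, BUfa, BUfc, BUge, BUga, BUgc, BUke, BUka, BUkc, BDfe, BDfa, BDfc, BDge, BDga, BDgc, BDke, BDka, BDkc. Columns: L, R.
{AUfe, AUfa, AUfc} → row (1,2) (3,-3)
{AUge} → row (2,2) (3,-3)
{AUga} → row (4,-1) (3,-3)
{AUgc} → row (-3,-2) (3,-3)
{AUke, AUka, AUkc} → row (2,-1) (3,-3)
{ADfe, ADfa, ADfc} → row (1,2) (-3,-3)
{ADge} → row (2,2) (-3,-3)
{ADga} → row (4,-1) (-3,-3)
{ADgc} → row (-3,-2) (-3,-3)
{ADke, ADka, ADkc} → row (2,-1) (-3,-3)
{BUfe, BUfa, BUfc, BUge, BUga, BUgc, BUke, BUka, BUkc} → row (0,-3) (3,-3)
{BDfe, BDfa, BDfc, BDge, BDga, BDgc, BDke, BDka, BDkc} → row (0,-3) (-3,-3)
That's 12 distinct rows out of 36 strategies.

12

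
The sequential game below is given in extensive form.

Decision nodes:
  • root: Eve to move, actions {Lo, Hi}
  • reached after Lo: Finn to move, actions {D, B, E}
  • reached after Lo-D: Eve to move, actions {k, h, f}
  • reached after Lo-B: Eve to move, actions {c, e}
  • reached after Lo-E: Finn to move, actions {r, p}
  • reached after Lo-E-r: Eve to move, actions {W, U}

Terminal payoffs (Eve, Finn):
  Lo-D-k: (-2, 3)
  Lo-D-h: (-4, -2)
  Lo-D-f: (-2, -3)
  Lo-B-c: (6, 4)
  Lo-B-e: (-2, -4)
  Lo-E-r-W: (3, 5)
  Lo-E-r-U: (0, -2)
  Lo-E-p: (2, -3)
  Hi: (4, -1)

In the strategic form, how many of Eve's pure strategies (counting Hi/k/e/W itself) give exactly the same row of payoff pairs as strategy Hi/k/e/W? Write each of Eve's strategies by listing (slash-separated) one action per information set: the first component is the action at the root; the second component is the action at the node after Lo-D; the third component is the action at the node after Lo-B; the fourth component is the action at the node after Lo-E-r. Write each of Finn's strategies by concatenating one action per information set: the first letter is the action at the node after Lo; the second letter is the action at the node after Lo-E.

12

Row for Hi/k/e/W (columns Dr, Dp, Br, Bp, Er, Ep): (4,-1) (4,-1) (4,-1) (4,-1) (4,-1) (4,-1).
Under Hi/k/e/W, Eve's choice at the node after Lo-D and at the node after Lo-B and at the node after Lo-E-r can never be reached regardless of what Finn does, so varying those choices leaves every outcome unchanged.
Holding the reachable choices fixed and varying the unreachable ones freely already gives 3 × 2 × 2 = 12 equivalent strategies.
No other strategy reproduces this row, so those 12 are the full class: Hi/k/c/W, Hi/k/c/U, Hi/k/e/W, Hi/k/e/U, Hi/h/c/W, Hi/h/c/U, Hi/h/e/W, Hi/h/e/U, Hi/f/c/W, Hi/f/c/U, Hi/f/e/W, Hi/f/e/U.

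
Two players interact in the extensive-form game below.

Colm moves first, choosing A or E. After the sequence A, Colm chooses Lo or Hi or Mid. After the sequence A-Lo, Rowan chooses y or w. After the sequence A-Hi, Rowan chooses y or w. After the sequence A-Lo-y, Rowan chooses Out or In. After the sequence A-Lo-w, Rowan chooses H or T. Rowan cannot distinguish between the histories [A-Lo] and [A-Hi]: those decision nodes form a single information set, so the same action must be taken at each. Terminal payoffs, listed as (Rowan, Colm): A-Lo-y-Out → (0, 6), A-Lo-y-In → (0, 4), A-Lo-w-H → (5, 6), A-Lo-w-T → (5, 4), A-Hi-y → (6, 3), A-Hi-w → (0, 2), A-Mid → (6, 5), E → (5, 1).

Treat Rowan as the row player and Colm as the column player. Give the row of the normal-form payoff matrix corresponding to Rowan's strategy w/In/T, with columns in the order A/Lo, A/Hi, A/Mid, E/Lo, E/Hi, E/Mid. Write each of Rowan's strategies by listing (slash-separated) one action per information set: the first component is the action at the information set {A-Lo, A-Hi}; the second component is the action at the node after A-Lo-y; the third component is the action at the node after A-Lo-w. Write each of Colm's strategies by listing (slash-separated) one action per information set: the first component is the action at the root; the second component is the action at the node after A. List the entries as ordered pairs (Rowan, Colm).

(5,4) (0,2) (6,5) (5,1) (5,1) (5,1)

vs A/Lo: Colm plays A → Colm plays Lo at [A] → Rowan plays w at [A-Lo] → Rowan plays T at [A-Lo-w] → (5, 4)
vs A/Hi: Colm plays A → Colm plays Hi at [A] → Rowan plays w at [A-Hi] → (0, 2)
vs A/Mid: Colm plays A → Colm plays Mid at [A] → (6, 5)
vs E/Lo: Colm plays E → (5, 1)
vs E/Hi: Colm plays E → (5, 1)
vs E/Mid: Colm plays E → (5, 1)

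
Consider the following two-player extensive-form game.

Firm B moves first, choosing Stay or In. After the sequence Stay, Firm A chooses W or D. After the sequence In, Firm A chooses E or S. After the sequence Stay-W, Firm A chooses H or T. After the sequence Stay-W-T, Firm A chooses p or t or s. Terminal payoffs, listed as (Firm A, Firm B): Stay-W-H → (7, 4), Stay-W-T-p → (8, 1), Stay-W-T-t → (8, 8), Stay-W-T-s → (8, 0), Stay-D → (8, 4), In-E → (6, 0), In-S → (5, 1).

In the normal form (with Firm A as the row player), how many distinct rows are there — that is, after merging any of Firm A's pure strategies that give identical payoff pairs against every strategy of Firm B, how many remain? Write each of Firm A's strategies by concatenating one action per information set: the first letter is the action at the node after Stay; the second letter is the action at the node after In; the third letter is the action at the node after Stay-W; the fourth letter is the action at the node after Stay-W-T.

Firm A has 24 pure strategies: WEHp, WEHt, WEHs, WETp, WETt, WETs, WSHp, WSHt, WSHs, WSTp, WSTt, WSTs, DEHp, DEHt, DEHs, DETp, DETt, DETs, DSHp, DSHt, DSHs, DSTp, DSTt, DSTs. Columns: Stay, In.
{WEHp, WEHt, WEHs} → row (7,4) (6,0)
{WETp} → row (8,1) (6,0)
{WETt} → row (8,8) (6,0)
{WETs} → row (8,0) (6,0)
{WSHp, WSHt, WSHs} → row (7,4) (5,1)
{WSTp} → row (8,1) (5,1)
{WSTt} → row (8,8) (5,1)
{WSTs} → row (8,0) (5,1)
{DEHp, DEHt, DEHs, DETp, DETt, DETs} → row (8,4) (6,0)
{DSHp, DSHt, DSHs, DSTp, DSTt, DSTs} → row (8,4) (5,1)
That's 10 distinct rows out of 24 strategies.

10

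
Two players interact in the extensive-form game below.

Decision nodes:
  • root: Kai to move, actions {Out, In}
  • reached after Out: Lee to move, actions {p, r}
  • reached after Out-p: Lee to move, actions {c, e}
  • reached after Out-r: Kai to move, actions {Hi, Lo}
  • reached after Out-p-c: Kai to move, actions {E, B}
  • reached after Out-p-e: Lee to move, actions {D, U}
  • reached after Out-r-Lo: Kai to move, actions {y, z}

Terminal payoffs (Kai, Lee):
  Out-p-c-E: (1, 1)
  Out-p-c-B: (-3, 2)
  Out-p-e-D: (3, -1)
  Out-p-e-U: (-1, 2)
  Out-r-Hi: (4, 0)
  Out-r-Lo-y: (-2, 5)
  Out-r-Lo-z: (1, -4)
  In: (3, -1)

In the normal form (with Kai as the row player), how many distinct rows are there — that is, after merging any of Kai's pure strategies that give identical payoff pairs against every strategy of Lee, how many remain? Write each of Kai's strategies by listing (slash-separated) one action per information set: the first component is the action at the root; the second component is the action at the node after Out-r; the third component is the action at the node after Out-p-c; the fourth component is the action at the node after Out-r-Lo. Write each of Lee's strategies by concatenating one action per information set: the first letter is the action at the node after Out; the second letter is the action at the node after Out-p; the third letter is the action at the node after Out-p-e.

7

Kai has 16 pure strategies: Out/Hi/E/y, Out/Hi/E/z, Out/Hi/B/y, Out/Hi/B/z, Out/Lo/E/y, Out/Lo/E/z, Out/Lo/B/y, Out/Lo/B/z, In/Hi/E/y, In/Hi/E/z, In/Hi/B/y, In/Hi/B/z, In/Lo/E/y, In/Lo/E/z, In/Lo/B/y, In/Lo/B/z. Columns: pcD, pcU, peD, peU, rcD, rcU, reD, reU.
{Out/Hi/E/y, Out/Hi/E/z} → row (1,1) (1,1) (3,-1) (-1,2) (4,0) (4,0) (4,0) (4,0)
{Out/Hi/B/y, Out/Hi/B/z} → row (-3,2) (-3,2) (3,-1) (-1,2) (4,0) (4,0) (4,0) (4,0)
{Out/Lo/E/y} → row (1,1) (1,1) (3,-1) (-1,2) (-2,5) (-2,5) (-2,5) (-2,5)
{Out/Lo/E/z} → row (1,1) (1,1) (3,-1) (-1,2) (1,-4) (1,-4) (1,-4) (1,-4)
{Out/Lo/B/y} → row (-3,2) (-3,2) (3,-1) (-1,2) (-2,5) (-2,5) (-2,5) (-2,5)
{Out/Lo/B/z} → row (-3,2) (-3,2) (3,-1) (-1,2) (1,-4) (1,-4) (1,-4) (1,-4)
{In/Hi/E/y, In/Hi/E/z, In/Hi/B/y, In/Hi/B/z, In/Lo/E/y, In/Lo/E/z, In/Lo/B/y, In/Lo/B/z} → row (3,-1) (3,-1) (3,-1) (3,-1) (3,-1) (3,-1) (3,-1) (3,-1)
That's 7 distinct rows out of 16 strategies.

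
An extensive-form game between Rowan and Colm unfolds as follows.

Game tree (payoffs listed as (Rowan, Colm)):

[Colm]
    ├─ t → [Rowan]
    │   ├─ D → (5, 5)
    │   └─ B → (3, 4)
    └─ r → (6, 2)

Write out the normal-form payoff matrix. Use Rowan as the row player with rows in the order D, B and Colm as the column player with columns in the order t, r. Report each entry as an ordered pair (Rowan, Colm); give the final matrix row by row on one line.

            t        r
   D    (5,5)    (6,2)
   B    (3,4)    (6,2)

D: (5,5) (6,2) | B: (3,4) (6,2)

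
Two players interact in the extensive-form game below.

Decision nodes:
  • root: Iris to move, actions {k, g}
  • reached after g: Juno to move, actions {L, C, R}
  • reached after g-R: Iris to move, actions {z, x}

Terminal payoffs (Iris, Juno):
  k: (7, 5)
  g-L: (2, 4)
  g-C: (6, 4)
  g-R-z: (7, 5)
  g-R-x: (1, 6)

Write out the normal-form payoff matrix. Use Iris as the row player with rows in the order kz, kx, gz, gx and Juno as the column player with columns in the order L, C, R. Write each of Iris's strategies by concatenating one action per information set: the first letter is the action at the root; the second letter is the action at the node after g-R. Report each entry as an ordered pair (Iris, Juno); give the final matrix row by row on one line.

kz: (7,5) (7,5) (7,5) | kx: (7,5) (7,5) (7,5) | gz: (2,4) (6,4) (7,5) | gx: (2,4) (6,4) (1,6)

Row kz: L→(7,5), C→(7,5), R→(7,5)
Row kx: L→(7,5), C→(7,5), R→(7,5)
Row gz: L→(2,4), C→(6,4), R→(7,5)
Row gx: L→(2,4), C→(6,4), R→(1,6)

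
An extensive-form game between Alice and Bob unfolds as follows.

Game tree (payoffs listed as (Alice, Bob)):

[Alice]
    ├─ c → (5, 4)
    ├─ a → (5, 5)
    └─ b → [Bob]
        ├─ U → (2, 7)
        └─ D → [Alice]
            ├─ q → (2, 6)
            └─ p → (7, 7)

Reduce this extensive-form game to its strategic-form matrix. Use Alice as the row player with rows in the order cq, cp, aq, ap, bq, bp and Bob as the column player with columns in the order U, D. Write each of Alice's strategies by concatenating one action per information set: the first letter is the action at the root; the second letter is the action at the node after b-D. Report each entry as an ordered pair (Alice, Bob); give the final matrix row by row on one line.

            U        D
  cq    (5,4)    (5,4)
  cp    (5,4)    (5,4)
  aq    (5,5)    (5,5)
  ap    (5,5)    (5,5)
  bq    (2,7)    (2,6)
  bp    (2,7)    (7,7)

cq: (5,4) (5,4) | cp: (5,4) (5,4) | aq: (5,5) (5,5) | ap: (5,5) (5,5) | bq: (2,7) (2,6) | bp: (2,7) (7,7)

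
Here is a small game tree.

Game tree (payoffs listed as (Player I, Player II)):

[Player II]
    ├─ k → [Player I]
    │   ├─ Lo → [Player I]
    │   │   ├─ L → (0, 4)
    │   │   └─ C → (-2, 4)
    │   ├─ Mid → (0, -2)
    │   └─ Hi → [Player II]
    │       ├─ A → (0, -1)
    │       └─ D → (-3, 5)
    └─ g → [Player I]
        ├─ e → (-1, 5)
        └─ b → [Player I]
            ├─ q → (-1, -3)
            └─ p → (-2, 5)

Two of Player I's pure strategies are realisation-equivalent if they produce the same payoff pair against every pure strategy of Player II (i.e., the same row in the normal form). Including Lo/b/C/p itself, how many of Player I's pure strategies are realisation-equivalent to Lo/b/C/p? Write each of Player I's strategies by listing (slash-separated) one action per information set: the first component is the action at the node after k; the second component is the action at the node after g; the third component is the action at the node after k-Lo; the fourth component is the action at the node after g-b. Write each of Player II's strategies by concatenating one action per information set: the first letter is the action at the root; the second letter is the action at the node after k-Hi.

1

Row for Lo/b/C/p (columns kA, kD, gA, gD): (-2,4) (-2,4) (-2,5) (-2,5).
Every one of Player I's information sets is on the play path for some reply by Player II when Player I follows Lo/b/C/p.
Changing the action at any of them therefore changes at least one column, so only Lo/b/C/p itself gives this row.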